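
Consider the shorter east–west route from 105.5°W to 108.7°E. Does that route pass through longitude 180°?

Yes

Naïve |108.7 − -105.5| = 214.2° > 180°, so the shorter arc goes the other way round — across 180°.
Signed shortest Δλ = ((108.7 − -105.5 + 180) mod 360) − 180 = -145.8°.
Going west by 145.8° from -105.5° passes through 180° before reaching +108.7°.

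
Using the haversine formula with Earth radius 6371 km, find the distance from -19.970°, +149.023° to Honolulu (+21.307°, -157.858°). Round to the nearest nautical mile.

Δλ = -157.858 − 149.023 = -306.881°; wrapped into (−180°, 180°]: 53.119°.
Δφ = 21.307 − -19.970 = 41.277°.
a = sin²(Δφ/2) + cos φ₁ · cos φ₂ · sin²(Δλ/2) = 0.299293.
c = 2·atan2(√a, √(1−a)) = 1.15774 rad → d = 6371·c ≈ 7375.94 km ≈ 3982.69 nmi.

3983 nmi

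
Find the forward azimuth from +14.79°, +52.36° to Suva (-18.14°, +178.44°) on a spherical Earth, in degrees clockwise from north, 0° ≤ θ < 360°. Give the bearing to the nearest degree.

102°

Δλ = 178.44 − 52.36 = 126.08°.
θ = atan2( sin Δλ · cos φ₂ , cos φ₁ · sin φ₂ − sin φ₁ · cos φ₂ · cos Δλ )
  = atan2(0.76803, -0.15816) = 101.636° → normalised to [0°, 360°): 101.636°.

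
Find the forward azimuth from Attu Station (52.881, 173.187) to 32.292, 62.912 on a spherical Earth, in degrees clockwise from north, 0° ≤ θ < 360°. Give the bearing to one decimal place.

305.0°

Δλ = 62.912 − 173.187 = -110.275°.
θ = atan2( sin Δλ · cos φ₂ , cos φ₁ · sin φ₂ − sin φ₁ · cos φ₂ · cos Δλ )
  = atan2(-0.79296, 0.55597) = -54.964° → normalised to [0°, 360°): 305.036°.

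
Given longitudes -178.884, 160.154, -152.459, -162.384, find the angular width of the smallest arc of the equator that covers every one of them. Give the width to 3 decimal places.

Sort the longitudes: -178.884°, -162.384°, -152.459°, +160.154°.
Eastward gaps between consecutive values (wrapping around): 16.500°, 9.925°, 312.613°, 20.962°.
Largest gap = 312.613° ⇒ minimal covering band is its complement: 360° − 312.613° = 47.387°.
Band runs from +160.154° eastward to -152.459°, crossing the antimeridian.

47.387°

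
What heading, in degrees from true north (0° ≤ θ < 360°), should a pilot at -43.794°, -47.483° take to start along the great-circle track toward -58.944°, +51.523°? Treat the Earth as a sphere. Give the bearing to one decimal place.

Δλ = 51.523 − -47.483 = 99.006°.
θ = atan2( sin Δλ · cos φ₂ , cos φ₁ · sin φ₂ − sin φ₁ · cos φ₂ · cos Δλ )
  = atan2(0.50952, -0.67426) = 142.923° → normalised to [0°, 360°): 142.923°.

142.9°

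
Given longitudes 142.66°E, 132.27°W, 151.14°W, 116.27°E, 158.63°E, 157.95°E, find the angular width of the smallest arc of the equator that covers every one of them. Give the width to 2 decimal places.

111.46°

Sort the longitudes: -151.14°, -132.27°, +116.27°, +142.66°, +157.95°, +158.63°.
Eastward gaps between consecutive values (wrapping around): 18.87°, 248.54°, 26.39°, 15.29°, 0.68°, 50.23°.
Largest gap = 248.54° ⇒ minimal covering band is its complement: 360° − 248.54° = 111.46°.
Band runs from +116.27° eastward to -132.27°, crossing the antimeridian.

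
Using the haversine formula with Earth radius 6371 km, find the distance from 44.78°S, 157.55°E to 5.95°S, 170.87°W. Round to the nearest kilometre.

Δλ = -170.87 − 157.55 = -328.42°; wrapped into (−180°, 180°]: 31.58°.
Δφ = -5.95 − -44.78 = 38.83°.
a = sin²(Δφ/2) + cos φ₁ · cos φ₂ · sin²(Δλ/2) = 0.162770.
c = 2·atan2(√a, √(1−a)) = 0.83056 rad → d = 6371·c ≈ 5291.53 km.

5292 km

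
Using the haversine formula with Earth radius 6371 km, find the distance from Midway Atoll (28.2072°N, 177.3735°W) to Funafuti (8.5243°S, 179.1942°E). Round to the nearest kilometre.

4101 km

Δλ = 179.1942 − -177.3735 = 356.5677°; wrapped into (−180°, 180°]: -3.4323°.
Δφ = -8.5243 − 28.2072 = -36.7315°.
a = sin²(Δφ/2) + cos φ₁ · cos φ₂ · sin²(Δλ/2) = 0.100058.
c = 2·atan2(√a, √(1−a)) = 0.64369 rad → d = 6371·c ≈ 4100.98 km.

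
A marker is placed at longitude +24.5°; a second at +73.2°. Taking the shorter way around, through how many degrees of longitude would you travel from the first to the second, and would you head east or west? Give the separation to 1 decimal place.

48.7° east

Raw difference: 73.2 − 24.5 = 48.7°.
Normalise into (−180°, 180°]: 48.7° stays 48.7°.
Positive ⇒ the second point lies to the east; separation 48.7°.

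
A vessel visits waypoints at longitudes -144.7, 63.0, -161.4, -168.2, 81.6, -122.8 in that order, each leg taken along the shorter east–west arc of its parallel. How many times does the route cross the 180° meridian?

4

Leg 1: -144.7° → +63.0°, shortest Δλ = -152.3° (west) — crosses 180°.
Leg 2: +63.0° → -161.4°, shortest Δλ = 135.6° (east) — crosses 180°.
Leg 3: -161.4° → -168.2°, shortest Δλ = -6.8° (west) — does not cross 180°.
Leg 4: -168.2° → +81.6°, shortest Δλ = -110.2° (west) — crosses 180°.
Leg 5: +81.6° → -122.8°, shortest Δλ = 155.6° (east) — crosses 180°.
Total crossings: 4.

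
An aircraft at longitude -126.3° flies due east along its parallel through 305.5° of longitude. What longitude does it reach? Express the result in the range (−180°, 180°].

+179.2°

Start at -126.3°; shift +305.5° → +179.2°.
+179.2° already lies in (−180°, 180°].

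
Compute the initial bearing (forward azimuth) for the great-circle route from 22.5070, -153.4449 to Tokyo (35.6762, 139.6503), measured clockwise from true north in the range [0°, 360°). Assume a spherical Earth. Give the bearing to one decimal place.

Δλ = 139.6503 − -153.4449 = 293.0952°; wrapped into (−180°, 180°]: -66.9048°.
θ = atan2( sin Δλ · cos φ₂ , cos φ₁ · sin φ₂ − sin φ₁ · cos φ₂ · cos Δλ )
  = atan2(-0.74722, 0.41681) = -60.847° → normalised to [0°, 360°): 299.153°.

299.2°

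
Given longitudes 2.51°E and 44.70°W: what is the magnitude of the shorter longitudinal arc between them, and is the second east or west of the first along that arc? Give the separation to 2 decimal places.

Raw difference: -44.70 − 2.51 = -47.21°.
Normalise into (−180°, 180°]: -47.21° stays -47.21°.
Negative ⇒ the second point lies to the west; separation 47.21°.

47.21° west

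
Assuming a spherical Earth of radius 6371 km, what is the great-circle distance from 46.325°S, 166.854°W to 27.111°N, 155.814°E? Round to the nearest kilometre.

Δλ = 155.814 − -166.854 = 322.668°; wrapped into (−180°, 180°]: -37.332°.
Δφ = 27.111 − -46.325 = 73.436°.
a = sin²(Δφ/2) + cos φ₁ · cos φ₂ · sin²(Δλ/2) = 0.420421.
c = 2·atan2(√a, √(1−a)) = 1.41096 rad → d = 6371·c ≈ 8989.22 km.

8989 km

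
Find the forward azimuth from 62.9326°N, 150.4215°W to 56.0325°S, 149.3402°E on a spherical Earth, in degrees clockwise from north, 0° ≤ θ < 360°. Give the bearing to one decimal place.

Δλ = 149.3402 − -150.4215 = 299.7617°; wrapped into (−180°, 180°]: -60.2383°.
θ = atan2( sin Δλ · cos φ₂ , cos φ₁ · sin φ₂ − sin φ₁ · cos φ₂ · cos Δλ )
  = atan2(-0.48503, -0.62436) = -142.159° → normalised to [0°, 360°): 217.841°.

217.8°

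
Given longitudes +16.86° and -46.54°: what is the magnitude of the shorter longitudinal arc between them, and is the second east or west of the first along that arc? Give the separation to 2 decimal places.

63.40° west

Raw difference: -46.54 − 16.86 = -63.4°.
Normalise into (−180°, 180°]: -63.4° stays -63.4°.
Negative ⇒ the second point lies to the west; separation 63.40°.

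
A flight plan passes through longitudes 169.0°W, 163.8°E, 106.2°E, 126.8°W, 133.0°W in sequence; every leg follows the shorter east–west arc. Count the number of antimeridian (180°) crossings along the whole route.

Leg 1: -169.0° → +163.8°, shortest Δλ = -27.2° (west) — crosses 180°.
Leg 2: +163.8° → +106.2°, shortest Δλ = -57.6° (west) — does not cross 180°.
Leg 3: +106.2° → -126.8°, shortest Δλ = 127.0° (east) — crosses 180°.
Leg 4: -126.8° → -133.0°, shortest Δλ = -6.2° (west) — does not cross 180°.
Total crossings: 2.

2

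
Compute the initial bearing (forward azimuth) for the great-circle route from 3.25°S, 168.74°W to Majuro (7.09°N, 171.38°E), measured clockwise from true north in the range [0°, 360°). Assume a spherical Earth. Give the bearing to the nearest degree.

Δλ = 171.38 − -168.74 = 340.12°; wrapped into (−180°, 180°]: -19.88°.
θ = atan2( sin Δλ · cos φ₂ , cos φ₁ · sin φ₂ − sin φ₁ · cos φ₂ · cos Δλ )
  = atan2(-0.33745, 0.17614) = -62.437° → normalised to [0°, 360°): 297.563°.

298°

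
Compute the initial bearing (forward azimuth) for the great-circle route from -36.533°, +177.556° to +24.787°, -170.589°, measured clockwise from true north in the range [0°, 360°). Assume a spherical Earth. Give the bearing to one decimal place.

Δλ = -170.589 − 177.556 = -348.145°; wrapped into (−180°, 180°]: 11.855°.
θ = atan2( sin Δλ · cos φ₂ , cos φ₁ · sin φ₂ − sin φ₁ · cos φ₂ · cos Δλ )
  = atan2(0.18651, 0.86579) = 12.157° → normalised to [0°, 360°): 12.157°.

12.2°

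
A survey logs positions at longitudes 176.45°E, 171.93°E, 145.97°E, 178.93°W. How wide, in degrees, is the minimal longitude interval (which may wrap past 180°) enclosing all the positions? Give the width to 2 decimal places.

Sort the longitudes: -178.93°, +145.97°, +171.93°, +176.45°.
Eastward gaps between consecutive values (wrapping around): 324.90°, 25.96°, 4.52°, 4.62°.
Largest gap = 324.90° ⇒ minimal covering band is its complement: 360° − 324.90° = 35.10°.
Band runs from +145.97° eastward to -178.93°, crossing the antimeridian.

35.10°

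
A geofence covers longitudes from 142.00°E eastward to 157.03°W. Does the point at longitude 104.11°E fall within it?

Band width going east from +142.00° to -157.03°: ((-157.03 − 142.00) mod 360) = 60.97°.
Offset of +104.11° east of the west edge: ((104.11 − 142.00) mod 360) = 322.11°.
322.11° > 60.97° ⇒ outside.

No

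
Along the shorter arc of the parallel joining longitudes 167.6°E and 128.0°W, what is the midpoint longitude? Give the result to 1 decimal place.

160.2°W

Signed shortest Δλ from +167.6° to -128.0° is +64.4°.
Midpoint longitude = +167.6° + (+64.4°)/2 = +167.6° + 32.2° = +199.8°.
Normalise into (−180°, 180°]: -160.2°.
(The naïve average (+167.6 + -128.0)/2 = 19.8° is on the wrong side of the globe.)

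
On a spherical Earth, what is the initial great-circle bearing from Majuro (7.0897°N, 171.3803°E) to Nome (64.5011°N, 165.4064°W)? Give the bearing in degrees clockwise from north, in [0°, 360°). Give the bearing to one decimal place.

11.3°

Δλ = -165.4064 − 171.3803 = -336.7867°; wrapped into (−180°, 180°]: 23.2133°.
θ = atan2( sin Δλ · cos φ₂ , cos φ₁ · sin φ₂ − sin φ₁ · cos φ₂ · cos Δλ )
  = atan2(0.16968, 0.84686) = 11.330° → normalised to [0°, 360°): 11.330°.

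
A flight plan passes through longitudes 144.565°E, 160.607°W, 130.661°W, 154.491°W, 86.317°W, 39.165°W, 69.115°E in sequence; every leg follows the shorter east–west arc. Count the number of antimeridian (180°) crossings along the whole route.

Leg 1: +144.565° → -160.607°, shortest Δλ = 54.828° (east) — crosses 180°.
Leg 2: -160.607° → -130.661°, shortest Δλ = 29.946° (east) — does not cross 180°.
Leg 3: -130.661° → -154.491°, shortest Δλ = -23.83° (west) — does not cross 180°.
Leg 4: -154.491° → -86.317°, shortest Δλ = 68.174° (east) — does not cross 180°.
Leg 5: -86.317° → -39.165°, shortest Δλ = 47.152° (east) — does not cross 180°.
Leg 6: -39.165° → +69.115°, shortest Δλ = 108.28° (east) — does not cross 180°.
Total crossings: 1.

1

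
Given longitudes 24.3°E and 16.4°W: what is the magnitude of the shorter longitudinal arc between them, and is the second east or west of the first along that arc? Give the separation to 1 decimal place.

40.7° west

Raw difference: -16.4 − 24.3 = -40.7°.
Normalise into (−180°, 180°]: -40.7° stays -40.7°.
Negative ⇒ the second point lies to the west; separation 40.7°.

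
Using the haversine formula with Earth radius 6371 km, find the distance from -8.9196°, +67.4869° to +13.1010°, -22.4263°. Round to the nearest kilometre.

10222 km

Δλ = -22.4263 − 67.4869 = -89.9132°.
Δφ = 13.1010 − -8.9196 = 22.0206°.
a = sin²(Δφ/2) + cos φ₁ · cos φ₂ · sin²(Δλ/2) = 0.516843.
c = 2·atan2(√a, √(1−a)) = 1.60449 rad → d = 6371·c ≈ 10222.20 km.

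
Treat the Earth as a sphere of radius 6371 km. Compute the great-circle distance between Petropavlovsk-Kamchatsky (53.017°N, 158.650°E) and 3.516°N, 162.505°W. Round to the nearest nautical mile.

3536 nmi

Δλ = -162.505 − 158.650 = -321.155°; wrapped into (−180°, 180°]: 38.845°.
Δφ = 3.516 − 53.017 = -49.501°.
a = sin²(Δφ/2) + cos φ₁ · cos φ₂ · sin²(Δλ/2) = 0.241678.
c = 2·atan2(√a, √(1−a)) = 1.02787 rad → d = 6371·c ≈ 6548.56 km ≈ 3535.94 nmi.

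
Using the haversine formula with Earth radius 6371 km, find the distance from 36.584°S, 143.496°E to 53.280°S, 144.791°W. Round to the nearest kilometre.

5679 km

Δλ = -144.791 − 143.496 = -288.287°; wrapped into (−180°, 180°]: 71.713°.
Δφ = -53.280 − -36.584 = -16.696°.
a = sin²(Δφ/2) + cos φ₁ · cos φ₂ · sin²(Δλ/2) = 0.185809.
c = 2·atan2(√a, √(1−a)) = 0.89133 rad → d = 6371·c ≈ 5678.64 km.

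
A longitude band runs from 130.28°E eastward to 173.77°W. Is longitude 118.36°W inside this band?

No

Band width going east from +130.28° to -173.77°: ((-173.77 − 130.28) mod 360) = 55.95°.
Offset of -118.36° east of the west edge: ((-118.36 − 130.28) mod 360) = 111.36°.
111.36° > 55.95° ⇒ outside.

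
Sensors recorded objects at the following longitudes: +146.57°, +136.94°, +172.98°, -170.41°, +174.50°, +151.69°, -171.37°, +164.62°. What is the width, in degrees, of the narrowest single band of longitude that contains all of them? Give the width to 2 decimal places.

Sort the longitudes: -171.37°, -170.41°, +136.94°, +146.57°, +151.69°, +164.62°, +172.98°, +174.50°.
Eastward gaps between consecutive values (wrapping around): 0.96°, 307.35°, 9.63°, 5.12°, 12.93°, 8.36°, 1.52°, 14.13°.
Largest gap = 307.35° ⇒ minimal covering band is its complement: 360° − 307.35° = 52.65°.
Band runs from +136.94° eastward to -170.41°, crossing the antimeridian.

52.65°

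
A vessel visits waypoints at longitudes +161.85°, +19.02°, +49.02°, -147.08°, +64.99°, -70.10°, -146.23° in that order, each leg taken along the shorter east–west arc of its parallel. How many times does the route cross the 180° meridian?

Leg 1: +161.85° → +19.02°, shortest Δλ = -142.83° (west) — does not cross 180°.
Leg 2: +19.02° → +49.02°, shortest Δλ = 30.0° (east) — does not cross 180°.
Leg 3: +49.02° → -147.08°, shortest Δλ = 163.9° (east) — crosses 180°.
Leg 4: -147.08° → +64.99°, shortest Δλ = -147.93° (west) — crosses 180°.
Leg 5: +64.99° → -70.10°, shortest Δλ = -135.09° (west) — does not cross 180°.
Leg 6: -70.10° → -146.23°, shortest Δλ = -76.13° (west) — does not cross 180°.
Total crossings: 2.

2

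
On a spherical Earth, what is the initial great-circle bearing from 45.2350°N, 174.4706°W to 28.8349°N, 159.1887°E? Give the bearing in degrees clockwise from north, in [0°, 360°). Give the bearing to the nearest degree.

241°

Δλ = 159.1887 − -174.4706 = 333.6593°; wrapped into (−180°, 180°]: -26.3407°.
θ = atan2( sin Δλ · cos φ₂ , cos φ₁ · sin φ₂ − sin φ₁ · cos φ₂ · cos Δλ )
  = atan2(-0.38869, -0.21776) = -119.260° → normalised to [0°, 360°): 240.740°.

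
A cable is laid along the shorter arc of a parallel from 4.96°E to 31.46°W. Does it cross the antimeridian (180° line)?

No

Signed shortest Δλ = ((-31.46 − 4.96 + 180) mod 360) − 180 = -36.42°.
Going west by 36.42° from +4.96° reaches -31.46° without touching 180°.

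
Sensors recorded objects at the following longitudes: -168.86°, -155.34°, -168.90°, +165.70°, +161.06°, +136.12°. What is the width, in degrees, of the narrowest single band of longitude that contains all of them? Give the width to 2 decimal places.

68.54°

Sort the longitudes: -168.90°, -168.86°, -155.34°, +136.12°, +161.06°, +165.70°.
Eastward gaps between consecutive values (wrapping around): 0.04°, 13.52°, 291.46°, 24.94°, 4.64°, 25.40°.
Largest gap = 291.46° ⇒ minimal covering band is its complement: 360° − 291.46° = 68.54°.
Band runs from +136.12° eastward to -155.34°, crossing the antimeridian.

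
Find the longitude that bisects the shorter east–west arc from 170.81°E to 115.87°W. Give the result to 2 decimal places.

Signed shortest Δλ from +170.81° to -115.87° is +73.32°.
Midpoint longitude = +170.81° + (+73.32°)/2 = +170.81° + 36.66° = +207.47°.
Normalise into (−180°, 180°]: -152.53°.
(The naïve average (+170.81 + -115.87)/2 = 27.47° is on the wrong side of the globe.)

152.53°W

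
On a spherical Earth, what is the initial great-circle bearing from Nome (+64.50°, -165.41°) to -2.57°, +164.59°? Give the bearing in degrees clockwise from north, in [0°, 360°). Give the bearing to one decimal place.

212.0°

Δλ = 164.59 − -165.41 = 330.00°; wrapped into (−180°, 180°]: -30.00°.
θ = atan2( sin Δλ · cos φ₂ , cos φ₁ · sin φ₂ − sin φ₁ · cos φ₂ · cos Δλ )
  = atan2(-0.49950, -0.80018) = -148.026° → normalised to [0°, 360°): 211.974°.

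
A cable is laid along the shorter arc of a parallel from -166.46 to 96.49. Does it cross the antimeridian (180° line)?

Yes

Naïve |96.49 − -166.46| = 262.95° > 180°, so the shorter arc goes the other way round — across 180°.
Signed shortest Δλ = ((96.49 − -166.46 + 180) mod 360) − 180 = -97.05°.
Going west by 97.05° from -166.46° passes through 180° before reaching +96.49°.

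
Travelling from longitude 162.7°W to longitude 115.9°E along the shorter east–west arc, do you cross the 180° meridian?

Naïve |115.9 − -162.7| = 278.6° > 180°, so the shorter arc goes the other way round — across 180°.
Signed shortest Δλ = ((115.9 − -162.7 + 180) mod 360) − 180 = -81.4°.
Going west by 81.4° from -162.7° passes through 180° before reaching +115.9°.

Yes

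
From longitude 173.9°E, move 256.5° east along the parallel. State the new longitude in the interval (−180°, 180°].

70.4°E

Start at +173.9°; shift +256.5° → +430.4°.
+430.4° lies outside (−180°, 180°]; subtract 360° → +70.4°.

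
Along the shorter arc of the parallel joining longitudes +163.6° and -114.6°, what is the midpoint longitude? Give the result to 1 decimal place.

-155.5°

Signed shortest Δλ from +163.6° to -114.6° is +81.8°.
Midpoint longitude = +163.6° + (+81.8°)/2 = +163.6° + 40.9° = +204.5°.
Normalise into (−180°, 180°]: -155.5°.
(The naïve average (+163.6 + -114.6)/2 = 24.5° is on the wrong side of the globe.)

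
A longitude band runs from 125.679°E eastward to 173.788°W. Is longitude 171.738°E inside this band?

Yes

Band width going east from +125.679° to -173.788°: ((-173.788 − 125.679) mod 360) = 60.533°.
Offset of +171.738° east of the west edge: ((171.738 − 125.679) mod 360) = 46.059°.
46.059° ≤ 60.533° ⇒ inside.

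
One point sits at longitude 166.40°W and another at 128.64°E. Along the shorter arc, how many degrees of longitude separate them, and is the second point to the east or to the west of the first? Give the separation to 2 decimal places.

Raw difference: 128.64 − -166.40 = 295.04°.
Normalise into (−180°, 180°]: 295.04° − 360° = -64.96°.
Negative ⇒ the second point lies to the west; separation 64.96°.

64.96° west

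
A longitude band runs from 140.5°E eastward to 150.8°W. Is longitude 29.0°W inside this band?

Band width going east from +140.5° to -150.8°: ((-150.8 − 140.5) mod 360) = 68.7°.
Offset of -29.0° east of the west edge: ((-29.0 − 140.5) mod 360) = 190.5°.
190.5° > 68.7° ⇒ outside.

No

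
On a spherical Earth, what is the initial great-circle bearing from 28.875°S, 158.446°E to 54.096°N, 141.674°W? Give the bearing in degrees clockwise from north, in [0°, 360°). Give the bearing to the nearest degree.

Δλ = -141.674 − 158.446 = -300.120°; wrapped into (−180°, 180°]: 59.880°.
θ = atan2( sin Δλ · cos φ₂ , cos φ₁ · sin φ₂ − sin φ₁ · cos φ₂ · cos Δλ )
  = atan2(0.50725, 0.85140) = 30.786° → normalised to [0°, 360°): 30.786°.

31°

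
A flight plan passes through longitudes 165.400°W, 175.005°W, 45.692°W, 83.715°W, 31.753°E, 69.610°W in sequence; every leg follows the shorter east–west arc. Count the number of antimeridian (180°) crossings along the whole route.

Leg 1: -165.400° → -175.005°, shortest Δλ = -9.605° (west) — does not cross 180°.
Leg 2: -175.005° → -45.692°, shortest Δλ = 129.313° (east) — does not cross 180°.
Leg 3: -45.692° → -83.715°, shortest Δλ = -38.023° (west) — does not cross 180°.
Leg 4: -83.715° → +31.753°, shortest Δλ = 115.468° (east) — does not cross 180°.
Leg 5: +31.753° → -69.610°, shortest Δλ = -101.363° (west) — does not cross 180°.
Total crossings: 0.

0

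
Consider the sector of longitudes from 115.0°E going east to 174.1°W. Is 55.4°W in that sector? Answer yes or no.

No

Band width going east from +115.0° to -174.1°: ((-174.1 − 115.0) mod 360) = 70.9°.
Offset of -55.4° east of the west edge: ((-55.4 − 115.0) mod 360) = 189.6°.
189.6° > 70.9° ⇒ outside.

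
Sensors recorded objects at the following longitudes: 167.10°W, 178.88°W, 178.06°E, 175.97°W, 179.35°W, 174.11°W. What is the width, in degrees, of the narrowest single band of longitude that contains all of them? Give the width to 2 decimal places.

14.84°

Sort the longitudes: -179.35°, -178.88°, -175.97°, -174.11°, -167.10°, +178.06°.
Eastward gaps between consecutive values (wrapping around): 0.47°, 2.91°, 1.86°, 7.01°, 345.16°, 2.59°.
Largest gap = 345.16° ⇒ minimal covering band is its complement: 360° − 345.16° = 14.84°.
Band runs from +178.06° eastward to -167.10°, crossing the antimeridian.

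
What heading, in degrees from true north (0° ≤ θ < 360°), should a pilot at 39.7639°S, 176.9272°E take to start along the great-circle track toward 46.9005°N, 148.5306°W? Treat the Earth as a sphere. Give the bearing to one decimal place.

22.8°

Δλ = -148.5306 − 176.9272 = -325.4578°; wrapped into (−180°, 180°]: 34.5422°.
θ = atan2( sin Δλ · cos φ₂ , cos φ₁ · sin φ₂ − sin φ₁ · cos φ₂ · cos Δλ )
  = atan2(0.38742, 0.92126) = 22.808° → normalised to [0°, 360°): 22.808°.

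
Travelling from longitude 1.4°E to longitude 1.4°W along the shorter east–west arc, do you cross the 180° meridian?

Signed shortest Δλ = ((-1.4 − 1.4 + 180) mod 360) − 180 = -2.8°.
Going west by 2.8° from +1.4° reaches -1.4° without touching 180°.

No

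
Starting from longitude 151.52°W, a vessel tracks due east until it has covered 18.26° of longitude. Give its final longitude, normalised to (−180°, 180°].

133.26°W

Start at -151.52°; shift +18.26° → -133.26°.
-133.26° already lies in (−180°, 180°].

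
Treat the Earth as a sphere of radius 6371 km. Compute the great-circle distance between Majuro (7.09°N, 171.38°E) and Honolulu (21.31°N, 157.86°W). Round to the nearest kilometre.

Δλ = -157.86 − 171.38 = -329.24°; wrapped into (−180°, 180°]: 30.76°.
Δφ = 21.31 − 7.09 = 14.22°.
a = sin²(Δφ/2) + cos φ₁ · cos φ₂ · sin²(Δλ/2) = 0.080351.
c = 2·atan2(√a, √(1−a)) = 0.57481 rad → d = 6371·c ≈ 3662.09 km.

3662 km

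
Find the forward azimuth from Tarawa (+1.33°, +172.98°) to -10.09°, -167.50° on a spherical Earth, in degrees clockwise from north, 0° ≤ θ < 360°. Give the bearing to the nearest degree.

Δλ = -167.50 − 172.98 = -340.48°; wrapped into (−180°, 180°]: 19.52°.
θ = atan2( sin Δλ · cos φ₂ , cos φ₁ · sin φ₂ − sin φ₁ · cos φ₂ · cos Δλ )
  = atan2(0.32897, -0.19669) = 120.875° → normalised to [0°, 360°): 120.875°.

121°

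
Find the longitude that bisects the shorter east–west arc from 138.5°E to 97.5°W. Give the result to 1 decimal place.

159.5°W

Signed shortest Δλ from +138.5° to -97.5° is +124.0°.
Midpoint longitude = +138.5° + (+124.0°)/2 = +138.5° + 62.0° = +200.5°.
Normalise into (−180°, 180°]: -159.5°.
(The naïve average (+138.5 + -97.5)/2 = 20.5° is on the wrong side of the globe.)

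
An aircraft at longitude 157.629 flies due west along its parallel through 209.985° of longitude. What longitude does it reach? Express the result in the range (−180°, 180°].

-52.356°

Start at +157.629°; shift −209.985° → -52.356°.
-52.356° already lies in (−180°, 180°].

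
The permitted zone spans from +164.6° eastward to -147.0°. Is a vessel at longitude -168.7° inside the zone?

Band width going east from +164.6° to -147.0°: ((-147.0 − 164.6) mod 360) = 48.4°.
Offset of -168.7° east of the west edge: ((-168.7 − 164.6) mod 360) = 26.7°.
26.7° ≤ 48.4° ⇒ inside.

Yes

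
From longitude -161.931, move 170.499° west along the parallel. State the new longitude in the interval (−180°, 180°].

Start at -161.931°; shift −170.499° → -332.430°.
-332.430° lies outside (−180°, 180°]; add 360° → +27.570°.

+27.570°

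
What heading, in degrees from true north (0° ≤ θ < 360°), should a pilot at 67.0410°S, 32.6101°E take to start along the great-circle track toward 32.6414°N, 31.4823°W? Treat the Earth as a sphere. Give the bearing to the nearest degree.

306°

Δλ = -31.4823 − 32.6101 = -64.0924°.
θ = atan2( sin Δλ · cos φ₂ , cos φ₁ · sin φ₂ − sin φ₁ · cos φ₂ · cos Δλ )
  = atan2(-0.75744, 0.54917) = -54.057° → normalised to [0°, 360°): 305.943°.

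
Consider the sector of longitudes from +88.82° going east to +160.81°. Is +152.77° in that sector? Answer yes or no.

Yes

Band width going east from +88.82° to +160.81°: ((160.81 − 88.82) mod 360) = 71.99°.
Offset of +152.77° east of the west edge: ((152.77 − 88.82) mod 360) = 63.95°.
63.95° ≤ 71.99° ⇒ inside.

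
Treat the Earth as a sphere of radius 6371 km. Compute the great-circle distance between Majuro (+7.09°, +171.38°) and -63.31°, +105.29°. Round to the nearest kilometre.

Δλ = 105.29 − 171.38 = -66.09°.
Δφ = -63.31 − 7.09 = -70.40°.
a = sin²(Δφ/2) + cos φ₁ · cos φ₂ · sin²(Δλ/2) = 0.464811.
c = 2·atan2(√a, √(1−a)) = 1.50036 rad → d = 6371·c ≈ 9558.80 km.

9559 km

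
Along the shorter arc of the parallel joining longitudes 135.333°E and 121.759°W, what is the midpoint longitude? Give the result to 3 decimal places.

173.213°W

Signed shortest Δλ from +135.333° to -121.759° is +102.908°.
Midpoint longitude = +135.333° + (+102.908°)/2 = +135.333° + 51.454° = +186.787°.
Normalise into (−180°, 180°]: -173.213°.
(The naïve average (+135.333 + -121.759)/2 = 6.787° is on the wrong side of the globe.)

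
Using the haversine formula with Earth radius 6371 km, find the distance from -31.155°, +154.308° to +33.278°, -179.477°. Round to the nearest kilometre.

Δλ = -179.477 − 154.308 = -333.785°; wrapped into (−180°, 180°]: 26.215°.
Δφ = 33.278 − -31.155 = 64.433°.
a = sin²(Δφ/2) + cos φ₁ · cos φ₂ · sin²(Δλ/2) = 0.321011.
c = 2·atan2(√a, √(1−a)) = 1.20469 rad → d = 6371·c ≈ 7675.11 km.

7675 km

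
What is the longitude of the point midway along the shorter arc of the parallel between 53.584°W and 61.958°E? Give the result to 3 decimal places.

4.187°E

Signed shortest Δλ from -53.584° to +61.958° is +115.542°.
Midpoint longitude = -53.584° + (+115.542°)/2 = -53.584° + 57.771° = +4.187°.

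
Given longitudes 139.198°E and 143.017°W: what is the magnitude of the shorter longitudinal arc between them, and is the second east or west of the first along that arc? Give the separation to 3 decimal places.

Raw difference: -143.017 − 139.198 = -282.215°.
Normalise into (−180°, 180°]: -282.215° + 360° = 77.785°.
Positive ⇒ the second point lies to the east; separation 77.785°.

77.785° east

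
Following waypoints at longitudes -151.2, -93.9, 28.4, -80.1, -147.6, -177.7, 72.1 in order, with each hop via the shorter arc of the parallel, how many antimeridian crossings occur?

1

Leg 1: -151.2° → -93.9°, shortest Δλ = 57.3° (east) — does not cross 180°.
Leg 2: -93.9° → +28.4°, shortest Δλ = 122.3° (east) — does not cross 180°.
Leg 3: +28.4° → -80.1°, shortest Δλ = -108.5° (west) — does not cross 180°.
Leg 4: -80.1° → -147.6°, shortest Δλ = -67.5° (west) — does not cross 180°.
Leg 5: -147.6° → -177.7°, shortest Δλ = -30.1° (west) — does not cross 180°.
Leg 6: -177.7° → +72.1°, shortest Δλ = -110.2° (west) — crosses 180°.
Total crossings: 1.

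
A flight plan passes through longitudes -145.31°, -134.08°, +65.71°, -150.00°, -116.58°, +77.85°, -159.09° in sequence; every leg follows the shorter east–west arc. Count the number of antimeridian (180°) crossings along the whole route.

4

Leg 1: -145.31° → -134.08°, shortest Δλ = 11.23° (east) — does not cross 180°.
Leg 2: -134.08° → +65.71°, shortest Δλ = -160.21° (west) — crosses 180°.
Leg 3: +65.71° → -150.00°, shortest Δλ = 144.29° (east) — crosses 180°.
Leg 4: -150.00° → -116.58°, shortest Δλ = 33.42° (east) — does not cross 180°.
Leg 5: -116.58° → +77.85°, shortest Δλ = -165.57° (west) — crosses 180°.
Leg 6: +77.85° → -159.09°, shortest Δλ = 123.06° (east) — crosses 180°.
Total crossings: 4.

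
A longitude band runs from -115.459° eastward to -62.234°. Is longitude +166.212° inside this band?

Band width going east from -115.459° to -62.234°: ((-62.234 − -115.459) mod 360) = 53.225°.
Offset of +166.212° east of the west edge: ((166.212 − -115.459) mod 360) = 281.671°.
281.671° > 53.225° ⇒ outside.

No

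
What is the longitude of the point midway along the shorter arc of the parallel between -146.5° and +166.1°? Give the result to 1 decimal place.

-170.2°

Signed shortest Δλ from -146.5° to +166.1° is -47.4°.
Midpoint longitude = -146.5° + (-47.4°)/2 = -146.5° − 23.7° = -170.2°.
(The naïve average (-146.5 + +166.1)/2 = 9.8° is on the wrong side of the globe.)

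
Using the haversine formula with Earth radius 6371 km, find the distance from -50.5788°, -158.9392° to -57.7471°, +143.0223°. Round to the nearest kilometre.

3739 km

Δλ = 143.0223 − -158.9392 = 301.9615°; wrapped into (−180°, 180°]: -58.0385°.
Δφ = -57.7471 − -50.5788 = -7.1683°.
a = sin²(Δφ/2) + cos φ₁ · cos φ₂ · sin²(Δλ/2) = 0.083655.
c = 2·atan2(√a, √(1−a)) = 0.58685 rad → d = 6371·c ≈ 3738.82 km.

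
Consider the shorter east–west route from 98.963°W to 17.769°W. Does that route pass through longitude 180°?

Signed shortest Δλ = ((-17.769 − -98.963 + 180) mod 360) − 180 = 81.194°.
Going east by 81.194° from -98.963° reaches -17.769° without touching 180°.

No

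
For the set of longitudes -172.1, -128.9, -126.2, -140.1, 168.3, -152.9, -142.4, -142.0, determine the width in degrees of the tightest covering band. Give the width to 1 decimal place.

Sort the longitudes: -172.1°, -152.9°, -142.4°, -142.0°, -140.1°, -128.9°, -126.2°, +168.3°.
Eastward gaps between consecutive values (wrapping around): 19.2°, 10.5°, 0.4°, 1.9°, 11.2°, 2.7°, 294.5°, 19.6°.
Largest gap = 294.5° ⇒ minimal covering band is its complement: 360° − 294.5° = 65.5°.
Band runs from +168.3° eastward to -126.2°, crossing the antimeridian.

65.5°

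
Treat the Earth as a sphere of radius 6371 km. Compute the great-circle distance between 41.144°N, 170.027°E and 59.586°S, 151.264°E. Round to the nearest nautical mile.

Δλ = 151.264 − 170.027 = -18.763°.
Δφ = -59.586 − 41.144 = -100.730°.
a = sin²(Δφ/2) + cos φ₁ · cos φ₂ · sin²(Δλ/2) = 0.603220.
c = 2·atan2(√a, √(1−a)) = 1.77873 rad → d = 6371·c ≈ 11332.30 km ≈ 6118.95 nmi.

6119 nmi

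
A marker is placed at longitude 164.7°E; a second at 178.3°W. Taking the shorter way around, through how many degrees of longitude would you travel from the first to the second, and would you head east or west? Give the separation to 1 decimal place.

Raw difference: -178.3 − 164.7 = -343.0°.
Normalise into (−180°, 180°]: -343.0° + 360° = 17.0°.
Positive ⇒ the second point lies to the east; separation 17.0°.

17.0° east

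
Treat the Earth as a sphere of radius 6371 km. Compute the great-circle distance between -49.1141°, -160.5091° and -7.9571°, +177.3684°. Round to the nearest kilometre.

Δλ = 177.3684 − -160.5091 = 337.8775°; wrapped into (−180°, 180°]: -22.1225°.
Δφ = -7.9571 − -49.1141 = 41.1570°.
a = sin²(Δφ/2) + cos φ₁ · cos φ₂ · sin²(Δλ/2) = 0.147407.
c = 2·atan2(√a, √(1−a)) = 0.78811 rad → d = 6371·c ≈ 5021.06 km.

5021 km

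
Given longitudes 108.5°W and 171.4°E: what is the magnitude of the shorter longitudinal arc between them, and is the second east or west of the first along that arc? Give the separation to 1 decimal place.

80.1° west

Raw difference: 171.4 − -108.5 = 279.9°.
Normalise into (−180°, 180°]: 279.9° − 360° = -80.1°.
Negative ⇒ the second point lies to the west; separation 80.1°.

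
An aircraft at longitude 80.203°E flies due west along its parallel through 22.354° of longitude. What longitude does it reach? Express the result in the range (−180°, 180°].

Start at +80.203°; shift −22.354° → +57.849°.
+57.849° already lies in (−180°, 180°].

57.849°E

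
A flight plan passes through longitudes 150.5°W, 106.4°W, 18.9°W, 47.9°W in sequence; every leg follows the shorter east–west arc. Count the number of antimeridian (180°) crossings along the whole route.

0

Leg 1: -150.5° → -106.4°, shortest Δλ = 44.1° (east) — does not cross 180°.
Leg 2: -106.4° → -18.9°, shortest Δλ = 87.5° (east) — does not cross 180°.
Leg 3: -18.9° → -47.9°, shortest Δλ = -29.0° (west) — does not cross 180°.
Total crossings: 0.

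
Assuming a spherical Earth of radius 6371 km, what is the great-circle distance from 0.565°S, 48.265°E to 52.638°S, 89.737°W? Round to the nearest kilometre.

12932 km

Δλ = -89.737 − 48.265 = -138.002°.
Δφ = -52.638 − -0.565 = -52.073°.
a = sin²(Δφ/2) + cos φ₁ · cos φ₂ · sin²(Δλ/2) = 0.721566.
c = 2·atan2(√a, √(1−a)) = 2.02988 rad → d = 6371·c ≈ 12932.40 km.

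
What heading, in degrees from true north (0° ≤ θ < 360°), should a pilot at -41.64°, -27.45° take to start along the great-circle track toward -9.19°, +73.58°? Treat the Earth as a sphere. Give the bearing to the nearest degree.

Δλ = 73.58 − -27.45 = 101.03°.
θ = atan2( sin Δλ · cos φ₂ , cos φ₁ · sin φ₂ − sin φ₁ · cos φ₂ · cos Δλ )
  = atan2(0.96893, -0.24485) = 104.182° → normalised to [0°, 360°): 104.182°.

104°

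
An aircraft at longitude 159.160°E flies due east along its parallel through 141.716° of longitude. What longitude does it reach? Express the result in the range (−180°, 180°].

Start at +159.160°; shift +141.716° → +300.876°.
+300.876° lies outside (−180°, 180°]; subtract 360° → -59.124°.

59.124°W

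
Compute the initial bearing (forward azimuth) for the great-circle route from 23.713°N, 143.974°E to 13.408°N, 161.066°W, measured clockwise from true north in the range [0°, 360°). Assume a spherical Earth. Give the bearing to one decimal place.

90.9°

Δλ = -161.066 − 143.974 = -305.040°; wrapped into (−180°, 180°]: 54.960°.
θ = atan2( sin Δλ · cos φ₂ , cos φ₁ · sin φ₂ − sin φ₁ · cos φ₂ · cos Δλ )
  = atan2(0.79644, -0.01230) = 90.885° → normalised to [0°, 360°): 90.885°.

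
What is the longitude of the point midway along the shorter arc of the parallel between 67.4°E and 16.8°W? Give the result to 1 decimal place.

Signed shortest Δλ from +67.4° to -16.8° is -84.2°.
Midpoint longitude = +67.4° + (-84.2°)/2 = +67.4° − 42.1° = +25.3°.

25.3°E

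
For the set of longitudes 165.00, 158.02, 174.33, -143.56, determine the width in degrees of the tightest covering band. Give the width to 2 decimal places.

58.42°

Sort the longitudes: -143.56°, +158.02°, +165.00°, +174.33°.
Eastward gaps between consecutive values (wrapping around): 301.58°, 6.98°, 9.33°, 42.11°.
Largest gap = 301.58° ⇒ minimal covering band is its complement: 360° − 301.58° = 58.42°.
Band runs from +158.02° eastward to -143.56°, crossing the antimeridian.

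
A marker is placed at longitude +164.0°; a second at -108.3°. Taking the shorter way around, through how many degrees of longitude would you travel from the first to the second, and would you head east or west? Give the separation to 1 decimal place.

Raw difference: -108.3 − 164.0 = -272.3°.
Normalise into (−180°, 180°]: -272.3° + 360° = 87.7°.
Positive ⇒ the second point lies to the east; separation 87.7°.

87.7° east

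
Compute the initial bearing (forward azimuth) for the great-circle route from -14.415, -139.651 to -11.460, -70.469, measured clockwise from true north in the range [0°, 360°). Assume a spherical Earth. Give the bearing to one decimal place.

Δλ = -70.469 − -139.651 = 69.182°.
θ = atan2( sin Δλ · cos φ₂ , cos φ₁ · sin φ₂ − sin φ₁ · cos φ₂ · cos Δλ )
  = atan2(0.91608, -0.10572) = 96.583° → normalised to [0°, 360°): 96.583°.

96.6°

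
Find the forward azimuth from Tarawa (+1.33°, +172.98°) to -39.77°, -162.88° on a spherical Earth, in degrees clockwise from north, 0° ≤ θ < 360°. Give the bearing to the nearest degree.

Δλ = -162.88 − 172.98 = -335.86°; wrapped into (−180°, 180°]: 24.14°.
θ = atan2( sin Δλ · cos φ₂ , cos φ₁ · sin φ₂ − sin φ₁ · cos φ₂ · cos Δλ )
  = atan2(0.31434, -0.65582) = 154.391° → normalised to [0°, 360°): 154.391°.

154°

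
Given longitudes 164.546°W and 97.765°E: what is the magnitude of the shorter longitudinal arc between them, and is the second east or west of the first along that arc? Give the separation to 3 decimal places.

97.689° west

Raw difference: 97.765 − -164.546 = 262.311°.
Normalise into (−180°, 180°]: 262.311° − 360° = -97.689°.
Negative ⇒ the second point lies to the west; separation 97.689°.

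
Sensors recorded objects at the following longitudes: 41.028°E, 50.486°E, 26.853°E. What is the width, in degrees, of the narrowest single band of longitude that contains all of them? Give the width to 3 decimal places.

23.633°

Sort the longitudes: +26.853°, +41.028°, +50.486°.
Eastward gaps between consecutive values (wrapping around): 14.175°, 9.458°, 336.367°.
Largest gap = 336.367° ⇒ minimal covering band is its complement: 360° − 336.367° = 23.633°.
Band runs from +26.853° eastward to +50.486°.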